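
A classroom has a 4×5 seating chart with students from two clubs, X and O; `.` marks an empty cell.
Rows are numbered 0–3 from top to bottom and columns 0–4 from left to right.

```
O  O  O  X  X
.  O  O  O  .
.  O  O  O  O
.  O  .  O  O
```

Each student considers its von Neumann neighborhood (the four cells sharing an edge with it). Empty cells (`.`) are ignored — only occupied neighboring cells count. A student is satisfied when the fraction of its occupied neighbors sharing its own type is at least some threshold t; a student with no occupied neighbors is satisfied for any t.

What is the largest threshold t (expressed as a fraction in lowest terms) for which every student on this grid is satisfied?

1/3

(0,0)O 1/1
(0,1)O 3/3
(0,2)O 2/3
(0,3)X 1/3
(0,4)X 1/1
(1,1)O 3/3
(1,2)O 4/4
(1,3)O 2/3
(2,1)O 3/3
(2,2)O 3/3
(2,3)O 4/4
(2,4)O 2/2
(3,1)O 1/1
(3,3)O 2/2
(3,4)O 2/2
The smallest same-type fraction is 1/3 at (0,3), which reduces to 1/3. Any threshold above that leaves this student unsatisfied.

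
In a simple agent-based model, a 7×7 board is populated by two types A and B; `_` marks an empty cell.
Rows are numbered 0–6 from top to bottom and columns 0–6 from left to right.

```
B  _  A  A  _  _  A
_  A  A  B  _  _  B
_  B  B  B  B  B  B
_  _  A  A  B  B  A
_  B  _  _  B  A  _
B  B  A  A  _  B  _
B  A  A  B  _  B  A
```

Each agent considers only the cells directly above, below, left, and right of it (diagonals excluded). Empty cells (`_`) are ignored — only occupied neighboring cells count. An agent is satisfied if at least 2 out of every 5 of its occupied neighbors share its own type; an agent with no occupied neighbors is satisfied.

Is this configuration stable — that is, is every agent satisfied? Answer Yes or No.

No

Row 0: (0,0)B 0/0 satisfied · (0,2)A 2/2 satisfied · (0,3)A 1/2 satisfied · (0,6)A 0/1 not
Row 1: (1,1)A 1/2 satisfied · (1,2)A 2/4 satisfied · (1,3)B 1/3 not · (1,6)B 1/2 satisfied
Row 2: (2,1)B 1/2 satisfied · (2,2)B 2/4 satisfied · (2,3)B 3/4 satisfied · (2,4)B 3/3 satisfied · (2,5)B 3/3 satisfied · (2,6)B 2/3 satisfied
Row 3: (3,2)A 1/2 satisfied · (3,3)A 1/3 not · (3,4)B 3/4 satisfied · (3,5)B 2/4 satisfied · (3,6)A 0/2 not
Row 4: (4,1)B 1/1 satisfied · (4,4)B 1/2 satisfied · (4,5)A 0/3 not
Row 5: (5,0)B 2/2 satisfied · (5,1)B 2/4 satisfied · (5,2)A 2/3 satisfied · (5,3)A 1/2 satisfied · (5,5)B 1/2 satisfied
Row 6: (6,0)B 1/2 satisfied · (6,1)A 1/3 not · (6,2)A 2/3 satisfied · (6,3)B 0/2 not · (6,5)B 1/2 satisfied · (6,6)A 0/1 not
For instance (0,6) has only 0/1 same-type neighbors, below 2/5.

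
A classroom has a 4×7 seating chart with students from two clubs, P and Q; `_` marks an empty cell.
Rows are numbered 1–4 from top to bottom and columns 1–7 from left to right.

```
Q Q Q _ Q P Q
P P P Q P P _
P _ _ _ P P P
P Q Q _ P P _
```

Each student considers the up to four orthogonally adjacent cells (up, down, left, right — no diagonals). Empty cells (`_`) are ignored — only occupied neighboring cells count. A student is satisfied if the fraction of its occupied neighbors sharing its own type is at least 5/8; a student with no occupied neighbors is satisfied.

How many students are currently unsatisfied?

Row 1: (1,1)Q 1/2 ✗ · (1,2)Q 2/3 ✓ · (1,3)Q 1/2 ✗ · (1,5)Q 0/2 ✗ · (1,6)P 1/3 ✗ · (1,7)Q 0/1 ✗
Row 2: (2,1)P 2/3 ✓ · (2,2)P 2/3 ✓ · (2,3)P 1/3 ✗ · (2,4)Q 0/2 ✗ · (2,5)P 2/4 ✗ · (2,6)P 3/3 ✓
Row 3: (3,1)P 2/2 ✓ · (3,5)P 3/3 ✓ · (3,6)P 4/4 ✓ · (3,7)P 1/1 ✓
Row 4: (4,1)P 1/2 ✗ · (4,2)Q 1/2 ✗ · (4,3)Q 1/1 ✓ · (4,5)P 2/2 ✓ · (4,6)P 2/2 ✓
Unsatisfied: (1,1), (1,3), (1,5), (1,6), (1,7), (2,3), (2,4), (2,5), (4,1), (4,2) — 10 in total.

10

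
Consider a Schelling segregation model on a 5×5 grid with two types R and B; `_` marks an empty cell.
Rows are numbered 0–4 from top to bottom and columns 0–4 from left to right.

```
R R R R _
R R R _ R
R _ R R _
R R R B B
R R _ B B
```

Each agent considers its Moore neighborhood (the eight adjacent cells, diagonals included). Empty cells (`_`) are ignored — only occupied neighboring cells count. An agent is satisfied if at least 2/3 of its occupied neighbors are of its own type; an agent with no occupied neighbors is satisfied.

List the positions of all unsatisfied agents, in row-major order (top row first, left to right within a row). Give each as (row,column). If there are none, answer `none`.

Row 0: (0,0)R 3/3 satisfied · (0,1)R 5/5 satisfied · (0,2)R 4/4 satisfied · (0,3)R 3/3 satisfied
Row 1: (1,0)R 4/4 satisfied · (1,1)R 7/7 satisfied · (1,2)R 6/6 satisfied · (1,4)R 2/2 satisfied
Row 2: (2,0)R 4/4 satisfied · (2,2)R 5/6 satisfied · (2,3)R 4/6 satisfied
Row 3: (3,0)R 4/4 satisfied · (3,1)R 6/6 satisfied · (3,2)R 4/6 satisfied · (3,3)B 3/6 not · (3,4)B 3/4 satisfied
Row 4: (4,0)R 3/3 satisfied · (4,1)R 4/4 satisfied · (4,3)B 3/4 satisfied · (4,4)B 3/3 satisfied

(3,3)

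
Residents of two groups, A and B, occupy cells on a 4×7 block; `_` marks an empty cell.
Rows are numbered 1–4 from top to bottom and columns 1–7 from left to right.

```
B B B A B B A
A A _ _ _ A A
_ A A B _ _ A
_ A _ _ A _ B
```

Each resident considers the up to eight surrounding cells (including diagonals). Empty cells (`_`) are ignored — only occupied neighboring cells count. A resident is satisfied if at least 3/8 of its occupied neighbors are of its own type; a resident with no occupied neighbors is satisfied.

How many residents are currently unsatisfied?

Row 1: (1,1)B 1/3 not · (1,2)B 2/4 satisfied · (1,3)B 1/3 not · (1,4)A 0/2 not · (1,5)B 1/3 not · (1,6)B 1/4 not · (1,7)A 2/3 satisfied
Row 2: (2,1)A 2/4 satisfied · (2,2)A 3/6 satisfied · (2,6)A 3/5 satisfied · (2,7)A 3/4 satisfied
Row 3: (3,2)A 4/4 satisfied · (3,3)A 3/4 satisfied · (3,4)B 0/2 not · (3,7)A 2/3 satisfied
Row 4: (4,2)A 2/2 satisfied · (4,5)A 0/1 not · (4,7)B 0/1 not
Unsatisfied: (1,1), (1,3), (1,4), (1,5), (1,6), (3,4), (4,5), (4,7) — 8 in total.

8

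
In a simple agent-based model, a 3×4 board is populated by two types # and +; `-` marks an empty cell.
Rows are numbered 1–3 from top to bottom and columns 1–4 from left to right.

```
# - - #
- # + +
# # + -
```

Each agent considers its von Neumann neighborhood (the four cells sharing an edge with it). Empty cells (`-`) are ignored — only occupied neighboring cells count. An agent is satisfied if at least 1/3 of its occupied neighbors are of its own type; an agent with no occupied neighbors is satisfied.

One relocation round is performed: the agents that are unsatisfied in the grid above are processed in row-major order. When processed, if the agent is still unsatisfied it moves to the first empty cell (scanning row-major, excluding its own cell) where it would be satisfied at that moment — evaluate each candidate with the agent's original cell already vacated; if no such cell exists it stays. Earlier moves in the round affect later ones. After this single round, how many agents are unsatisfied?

Initially unsatisfied (in order): (1,4).
  (1,4) → (1,2).
Resulting grid:
# # - -
- # + +
# # + -
All satisfied now.

0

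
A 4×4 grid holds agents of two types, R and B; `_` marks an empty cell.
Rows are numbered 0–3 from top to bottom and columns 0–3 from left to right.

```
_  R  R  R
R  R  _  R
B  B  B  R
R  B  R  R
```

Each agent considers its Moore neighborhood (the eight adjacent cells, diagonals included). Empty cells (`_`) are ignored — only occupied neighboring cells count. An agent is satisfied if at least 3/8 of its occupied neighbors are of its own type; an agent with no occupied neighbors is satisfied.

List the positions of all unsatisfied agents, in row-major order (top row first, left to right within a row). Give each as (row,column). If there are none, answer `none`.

(0,1)R 3/3 satisfied
(0,2)R 4/4 satisfied
(0,3)R 2/2 satisfied
(1,0)R 2/4 satisfied
(1,1)R 3/6 satisfied
(1,3)R 3/4 satisfied
(2,0)B 2/5 satisfied
(2,1)B 3/7 satisfied
(2,2)B 2/7 not
(2,3)R 3/4 satisfied
(3,0)R 0/3 not
(3,1)B 3/5 satisfied
(3,2)R 2/5 satisfied
(3,3)R 2/3 satisfied

(2,2), (3,0)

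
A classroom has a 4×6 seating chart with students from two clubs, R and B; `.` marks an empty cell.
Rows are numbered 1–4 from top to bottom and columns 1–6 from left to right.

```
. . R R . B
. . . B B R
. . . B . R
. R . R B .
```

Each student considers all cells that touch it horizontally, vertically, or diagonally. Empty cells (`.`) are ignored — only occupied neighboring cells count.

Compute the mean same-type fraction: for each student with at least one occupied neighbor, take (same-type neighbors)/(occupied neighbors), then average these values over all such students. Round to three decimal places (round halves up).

0.408

(1,3)R 1/2
(1,4)R 1/3
(1,6)B 1/2
(2,4)B 2/4
(2,5)B 3/6
(2,6)R 1/3
(3,4)B 3/4
(3,6)R 1/3
(4,2)R — no occupied neighbors
(4,4)R 0/2
(4,5)B 1/3
Sum over 10 students: 1/2 + 1/3 + 1/2 + 2/4 + 3/6 + 1/3 + 3/4 + 1/3 + 0/2 + 1/3 = 49/12; mean = 49/12 ÷ 10 = 49/120 = 0.408333… → 0.408.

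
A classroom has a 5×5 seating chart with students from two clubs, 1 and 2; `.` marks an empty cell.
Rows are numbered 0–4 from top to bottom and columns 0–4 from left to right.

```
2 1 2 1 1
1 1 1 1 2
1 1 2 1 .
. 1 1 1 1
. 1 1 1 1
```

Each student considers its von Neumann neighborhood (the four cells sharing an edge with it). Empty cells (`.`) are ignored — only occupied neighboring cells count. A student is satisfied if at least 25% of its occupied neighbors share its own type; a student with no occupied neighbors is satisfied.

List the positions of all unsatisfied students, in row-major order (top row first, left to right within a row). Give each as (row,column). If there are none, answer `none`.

(0,0), (0,2), (1,4), (2,2)

(0,0)2 0/2 ✗
(0,1)1 1/3 ✓
(0,2)2 0/3 ✗
(0,3)1 2/3 ✓
(0,4)1 1/2 ✓
(1,0)1 2/3 ✓
(1,1)1 4/4 ✓
(1,2)1 2/4 ✓
(1,3)1 3/4 ✓
(1,4)2 0/2 ✗
(2,0)1 2/2 ✓
(2,1)1 3/4 ✓
(2,2)2 0/4 ✗
(2,3)1 2/3 ✓
(3,1)1 3/3 ✓
(3,2)1 3/4 ✓
(3,3)1 4/4 ✓
(3,4)1 2/2 ✓
(4,1)1 2/2 ✓
(4,2)1 3/3 ✓
(4,3)1 3/3 ✓
(4,4)1 2/2 ✓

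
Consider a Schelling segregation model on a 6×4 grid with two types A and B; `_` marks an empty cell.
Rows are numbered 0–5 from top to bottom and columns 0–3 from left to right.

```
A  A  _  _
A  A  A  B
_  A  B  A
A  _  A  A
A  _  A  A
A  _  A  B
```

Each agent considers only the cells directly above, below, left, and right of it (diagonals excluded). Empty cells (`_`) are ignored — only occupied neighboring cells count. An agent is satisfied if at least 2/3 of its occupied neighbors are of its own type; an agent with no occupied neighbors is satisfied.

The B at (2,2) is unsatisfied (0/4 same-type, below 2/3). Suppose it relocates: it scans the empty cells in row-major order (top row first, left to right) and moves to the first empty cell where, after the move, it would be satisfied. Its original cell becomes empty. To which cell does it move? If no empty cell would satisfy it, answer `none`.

Vacating (2,2). Empty cells in order:
  (0,2): 0/2 same-type → still unsatisfied.
  (0,3): 1/1 same-type → satisfied — stop here.

(0,3)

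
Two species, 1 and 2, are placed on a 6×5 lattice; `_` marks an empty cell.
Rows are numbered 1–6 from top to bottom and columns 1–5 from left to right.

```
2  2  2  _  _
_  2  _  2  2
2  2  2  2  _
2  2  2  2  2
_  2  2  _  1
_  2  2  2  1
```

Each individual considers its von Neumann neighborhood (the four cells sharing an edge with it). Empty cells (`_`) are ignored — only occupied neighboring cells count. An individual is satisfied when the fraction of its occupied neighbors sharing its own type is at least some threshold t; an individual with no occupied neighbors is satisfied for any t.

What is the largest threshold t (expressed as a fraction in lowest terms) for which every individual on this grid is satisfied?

Row 1: (1,1)2 1/1 · (1,2)2 3/3 · (1,3)2 1/1
Row 2: (2,2)2 2/2 · (2,4)2 2/2 · (2,5)2 1/1
Row 3: (3,1)2 2/2 · (3,2)2 4/4 · (3,3)2 3/3 · (3,4)2 3/3
Row 4: (4,1)2 2/2 · (4,2)2 4/4 · (4,3)2 4/4 · (4,4)2 3/3 · (4,5)2 1/2
Row 5: (5,2)2 3/3 · (5,3)2 3/3 · (5,5)1 1/2
Row 6: (6,2)2 2/2 · (6,3)2 3/3 · (6,4)2 1/2 · (6,5)1 1/2
The smallest same-type fraction is 1/2 at (4,5), which reduces to 1/2. Any threshold above that leaves this individual unsatisfied.

1/2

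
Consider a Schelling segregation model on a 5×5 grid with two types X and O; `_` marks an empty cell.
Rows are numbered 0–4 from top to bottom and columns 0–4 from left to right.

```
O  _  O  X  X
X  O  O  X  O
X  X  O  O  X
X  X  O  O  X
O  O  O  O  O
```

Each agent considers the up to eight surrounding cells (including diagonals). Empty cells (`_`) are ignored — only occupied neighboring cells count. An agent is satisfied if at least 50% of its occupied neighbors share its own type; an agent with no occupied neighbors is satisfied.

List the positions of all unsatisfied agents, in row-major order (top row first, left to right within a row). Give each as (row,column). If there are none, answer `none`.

Row 0: (0,0)O 1/2 ✓ · (0,2)O 2/4 ✓ · (0,3)X 2/5 ✗ · (0,4)X 2/3 ✓
Row 1: (1,0)X 2/4 ✓ · (1,1)O 4/7 ✓ · (1,2)O 4/7 ✓ · (1,3)X 3/8 ✗ · (1,4)O 1/5 ✗
Row 2: (2,0)X 4/5 ✓ · (2,1)X 4/8 ✓ · (2,2)O 5/8 ✓ · (2,3)O 5/8 ✓ · (2,4)X 2/5 ✗
Row 3: (3,0)X 3/5 ✓ · (3,1)X 3/8 ✗ · (3,2)O 6/8 ✓ · (3,3)O 6/8 ✓ · (3,4)X 1/5 ✗
Row 4: (4,0)O 1/3 ✗ · (4,1)O 3/5 ✓ · (4,2)O 4/5 ✓ · (4,3)O 4/5 ✓ · (4,4)O 2/3 ✓

(0,3), (1,3), (1,4), (2,4), (3,1), (3,4), (4,0)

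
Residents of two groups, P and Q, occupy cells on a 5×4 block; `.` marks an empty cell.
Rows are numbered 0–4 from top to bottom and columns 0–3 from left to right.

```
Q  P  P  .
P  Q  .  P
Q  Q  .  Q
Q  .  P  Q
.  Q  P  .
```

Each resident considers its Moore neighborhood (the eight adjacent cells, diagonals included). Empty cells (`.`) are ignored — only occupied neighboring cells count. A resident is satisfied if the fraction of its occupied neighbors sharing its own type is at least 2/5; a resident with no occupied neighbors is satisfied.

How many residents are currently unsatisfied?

(0,0)Q 1/3 not
(0,1)P 2/4 satisfied
(0,2)P 2/3 satisfied
(1,0)P 1/5 not
(1,1)Q 3/6 satisfied
(1,3)P 1/2 satisfied
(2,0)Q 3/4 satisfied
(2,1)Q 3/5 satisfied
(2,3)Q 1/3 not
(3,0)Q 3/3 satisfied
(3,2)P 1/5 not
(3,3)Q 1/3 not
(4,1)Q 1/3 not
(4,2)P 1/3 not
Unsatisfied: (0,0), (1,0), (2,3), (3,2), (3,3), (4,1), (4,2) — 7 in total.

7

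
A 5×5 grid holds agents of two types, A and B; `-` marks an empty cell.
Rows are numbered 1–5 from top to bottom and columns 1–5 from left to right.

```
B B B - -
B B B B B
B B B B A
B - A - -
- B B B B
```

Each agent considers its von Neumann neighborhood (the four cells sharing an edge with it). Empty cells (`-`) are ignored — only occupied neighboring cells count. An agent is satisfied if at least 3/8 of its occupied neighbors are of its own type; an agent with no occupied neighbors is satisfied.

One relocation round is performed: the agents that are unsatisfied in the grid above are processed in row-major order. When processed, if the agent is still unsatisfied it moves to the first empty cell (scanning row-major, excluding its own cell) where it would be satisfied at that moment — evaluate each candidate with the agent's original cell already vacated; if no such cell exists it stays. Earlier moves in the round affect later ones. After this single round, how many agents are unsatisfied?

Initially unsatisfied (in order): (3,5), (4,3).
  (3,5): no empty cell satisfies it; stays.
  (4,3) → (4,5).
Resulting grid:
B B B - -
B B B B B
B B B B A
B - - - A
- B B B B
Unsatisfied now: (3,5).

1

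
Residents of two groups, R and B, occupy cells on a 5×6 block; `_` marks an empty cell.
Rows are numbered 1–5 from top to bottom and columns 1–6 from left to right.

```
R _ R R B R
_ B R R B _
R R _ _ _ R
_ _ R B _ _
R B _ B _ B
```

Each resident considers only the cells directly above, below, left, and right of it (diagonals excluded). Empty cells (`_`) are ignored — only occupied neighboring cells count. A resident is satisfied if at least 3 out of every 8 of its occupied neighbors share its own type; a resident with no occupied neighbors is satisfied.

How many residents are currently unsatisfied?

6

Row 1: (1,1)R 0/0 ✓ · (1,3)R 2/2 ✓ · (1,4)R 2/3 ✓ · (1,5)B 1/3 ✗ · (1,6)R 0/1 ✗
Row 2: (2,2)B 0/2 ✗ · (2,3)R 2/3 ✓ · (2,4)R 2/3 ✓ · (2,5)B 1/2 ✓
Row 3: (3,1)R 1/1 ✓ · (3,2)R 1/2 ✓ · (3,6)R 0/0 ✓
Row 4: (4,3)R 0/1 ✗ · (4,4)B 1/2 ✓
Row 5: (5,1)R 0/1 ✗ · (5,2)B 0/1 ✗ · (5,4)B 1/1 ✓ · (5,6)B 0/0 ✓
Unsatisfied: (1,5), (1,6), (2,2), (4,3), (5,1), (5,2) — 6 in total.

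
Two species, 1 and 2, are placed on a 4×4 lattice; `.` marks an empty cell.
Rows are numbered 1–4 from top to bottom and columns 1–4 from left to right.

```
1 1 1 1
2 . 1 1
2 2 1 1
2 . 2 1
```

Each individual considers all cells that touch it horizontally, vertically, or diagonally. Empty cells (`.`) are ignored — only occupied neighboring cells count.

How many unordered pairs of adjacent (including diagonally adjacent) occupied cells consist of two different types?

7

Scan each occupied cell's neighbors to the right and below (and the two forward diagonals) so each pair is counted once.
From row 1: 2 unlike of 10 pairs (running 2/10).
From row 2: 1 unlike of 8 pairs (running 3/18).
From row 3: 3 unlike of 10 pairs (running 6/28).
From row 4: 1 unlike of 1 pairs (running 7/29).
Total adjacent occupied pairs: 29; unlike-type pairs: 7.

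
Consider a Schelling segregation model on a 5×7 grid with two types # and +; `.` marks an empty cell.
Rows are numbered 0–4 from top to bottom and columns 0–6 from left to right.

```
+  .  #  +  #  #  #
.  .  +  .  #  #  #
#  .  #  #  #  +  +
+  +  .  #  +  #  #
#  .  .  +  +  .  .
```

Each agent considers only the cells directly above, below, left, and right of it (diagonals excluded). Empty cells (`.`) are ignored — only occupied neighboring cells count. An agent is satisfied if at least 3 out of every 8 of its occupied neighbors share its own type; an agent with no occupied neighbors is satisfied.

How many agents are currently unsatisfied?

Row 0: (0,0)+ 0/0 satisfied · (0,2)# 0/2 not · (0,3)+ 0/2 not · (0,4)# 2/3 satisfied · (0,5)# 3/3 satisfied · (0,6)# 2/2 satisfied
Row 1: (1,2)+ 0/2 not · (1,4)# 3/3 satisfied · (1,5)# 3/4 satisfied · (1,6)# 2/3 satisfied
Row 2: (2,0)# 0/1 not · (2,2)# 1/2 satisfied · (2,3)# 3/3 satisfied · (2,4)# 2/4 satisfied · (2,5)+ 1/4 not · (2,6)+ 1/3 not
Row 3: (3,0)+ 1/3 not · (3,1)+ 1/1 satisfied · (3,3)# 1/3 not · (3,4)+ 1/4 not · (3,5)# 1/3 not · (3,6)# 1/2 satisfied
Row 4: (4,0)# 0/1 not · (4,3)+ 1/2 satisfied · (4,4)+ 2/2 satisfied
Unsatisfied: (0,2), (0,3), (1,2), (2,0), (2,5), (2,6), (3,0), (3,3), (3,4), (3,5), (4,0) — 11 in total.

11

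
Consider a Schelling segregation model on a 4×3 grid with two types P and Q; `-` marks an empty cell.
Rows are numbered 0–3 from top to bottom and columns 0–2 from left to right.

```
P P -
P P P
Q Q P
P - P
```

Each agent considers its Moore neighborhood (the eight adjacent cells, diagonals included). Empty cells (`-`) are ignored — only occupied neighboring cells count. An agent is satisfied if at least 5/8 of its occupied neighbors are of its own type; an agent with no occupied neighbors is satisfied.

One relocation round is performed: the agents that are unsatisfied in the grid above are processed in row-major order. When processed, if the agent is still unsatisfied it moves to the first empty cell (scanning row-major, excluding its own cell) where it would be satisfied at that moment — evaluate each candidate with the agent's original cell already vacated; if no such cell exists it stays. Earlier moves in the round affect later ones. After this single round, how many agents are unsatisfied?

4

Initially unsatisfied (in order): (1,0), (2,0), (2,1), (3,0), (3,2).
  (1,0) → (0,2).
  (2,0): no empty cell satisfies it; stays.
  (2,1): no empty cell satisfies it; stays.
  (3,0): no empty cell satisfies it; stays.
  (3,2): no empty cell satisfies it; stays.
Resulting grid:
P P P
- P P
Q Q P
P - P
Unsatisfied now: (2,0), (2,1), (3,0), (3,2).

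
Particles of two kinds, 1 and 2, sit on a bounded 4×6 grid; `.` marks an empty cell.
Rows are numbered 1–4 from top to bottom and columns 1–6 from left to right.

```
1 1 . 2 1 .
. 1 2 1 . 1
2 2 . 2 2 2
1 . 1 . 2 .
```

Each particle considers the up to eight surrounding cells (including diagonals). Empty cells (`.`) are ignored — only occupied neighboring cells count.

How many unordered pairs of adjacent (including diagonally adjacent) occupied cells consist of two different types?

15

Scan each occupied cell's neighbors to the right and below (and the two forward diagonals) so each pair is counted once.
Row 1: 1(1,1)–1(1,2)= 1(1,1)–1(2,2)= 1(1,2)–1(2,2)= 1(1,2)–2(2,3)≠ 2(1,4)–1(1,5)≠ 2(1,4)–1(2,4)≠ 2(1,4)–2(2,3)= 1(1,5)–1(2,6)= 1(1,5)–1(2,4)=  → 3/9 unlike.
Row 2: 1(2,2)–2(2,3)≠ 1(2,2)–2(3,2)≠ 1(2,2)–2(3,1)≠ 2(2,3)–1(2,4)≠ 2(2,3)–2(3,4)= 2(2,3)–2(3,2)= 1(2,4)–2(3,4)≠ 1(2,4)–2(3,5)≠ 1(2,6)–2(3,6)≠ 1(2,6)–2(3,5)≠  → 8/10 unlike.
Row 3: 2(3,1)–2(3,2)= 2(3,1)–1(4,1)≠ 2(3,2)–1(4,3)≠ 2(3,2)–1(4,1)≠ 2(3,4)–2(3,5)= 2(3,4)–2(4,5)= 2(3,4)–1(4,3)≠ 2(3,5)–2(3,6)= 2(3,5)–2(4,5)= 2(3,6)–2(4,5)=  → 4/10 unlike.
Total adjacent occupied pairs: 29; unlike-type pairs: 15.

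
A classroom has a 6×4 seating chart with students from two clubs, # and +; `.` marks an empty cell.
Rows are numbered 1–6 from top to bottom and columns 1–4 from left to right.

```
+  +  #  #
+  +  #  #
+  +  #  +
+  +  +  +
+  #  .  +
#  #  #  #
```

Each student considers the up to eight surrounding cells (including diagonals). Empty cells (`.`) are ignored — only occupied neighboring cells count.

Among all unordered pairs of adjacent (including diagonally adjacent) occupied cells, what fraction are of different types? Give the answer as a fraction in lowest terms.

7/20

Scan each occupied cell's neighbors to the right and below (and the two forward diagonals) so each pair is counted once.
From row 1: 3 unlike of 13 pairs (running 3/13).
From row 2: 5 unlike of 13 pairs (running 8/26).
From row 3: 5 unlike of 13 pairs (running 13/39).
From row 4: 3 unlike of 10 pairs (running 16/49).
From row 5: 5 unlike of 8 pairs (running 21/57).
From row 6: 0 unlike of 3 pairs (running 21/60).
Total adjacent occupied pairs: 60; unlike-type pairs: 21.
21/60 reduces to 7/20.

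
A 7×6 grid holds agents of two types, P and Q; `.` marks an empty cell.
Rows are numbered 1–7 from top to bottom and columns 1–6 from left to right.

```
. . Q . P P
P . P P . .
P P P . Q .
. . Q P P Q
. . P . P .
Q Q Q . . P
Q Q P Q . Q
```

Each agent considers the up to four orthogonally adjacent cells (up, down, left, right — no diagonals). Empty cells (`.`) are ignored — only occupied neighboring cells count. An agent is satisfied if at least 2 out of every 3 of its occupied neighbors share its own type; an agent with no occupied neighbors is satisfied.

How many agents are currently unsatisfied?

12

Row 1: (1,3)Q 0/1 unhappy · (1,5)P 1/1 ok · (1,6)P 1/1 ok
Row 2: (2,1)P 1/1 ok · (2,3)P 2/3 ok · (2,4)P 1/1 ok
Row 3: (3,1)P 2/2 ok · (3,2)P 2/2 ok · (3,3)P 2/3 ok · (3,5)Q 0/1 unhappy
Row 4: (4,3)Q 0/3 unhappy · (4,4)P 1/2 unhappy · (4,5)P 2/4 unhappy · (4,6)Q 0/1 unhappy
Row 5: (5,3)P 0/2 unhappy · (5,5)P 1/1 ok
Row 6: (6,1)Q 2/2 ok · (6,2)Q 3/3 ok · (6,3)Q 1/3 unhappy · (6,6)P 0/1 unhappy
Row 7: (7,1)Q 2/2 ok · (7,2)Q 2/3 ok · (7,3)P 0/3 unhappy · (7,4)Q 0/1 unhappy · (7,6)Q 0/1 unhappy
Unsatisfied: (1,3), (3,5), (4,3), (4,4), (4,5), (4,6), (5,3), (6,3), (6,6), (7,3), (7,4), (7,6) — 12 in total.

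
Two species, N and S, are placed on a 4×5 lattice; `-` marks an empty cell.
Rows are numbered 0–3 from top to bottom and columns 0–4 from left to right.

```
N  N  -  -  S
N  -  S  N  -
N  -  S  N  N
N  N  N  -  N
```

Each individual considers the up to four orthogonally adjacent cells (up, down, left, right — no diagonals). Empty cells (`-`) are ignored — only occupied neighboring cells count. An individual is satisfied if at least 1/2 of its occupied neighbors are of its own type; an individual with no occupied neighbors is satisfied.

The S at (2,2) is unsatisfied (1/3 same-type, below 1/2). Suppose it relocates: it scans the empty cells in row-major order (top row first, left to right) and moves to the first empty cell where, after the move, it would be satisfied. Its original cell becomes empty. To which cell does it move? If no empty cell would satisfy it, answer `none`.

(0,2)

Vacating (2,2). Empty cells in order:
  (0,2): 1/2 same-type → satisfied — stop here.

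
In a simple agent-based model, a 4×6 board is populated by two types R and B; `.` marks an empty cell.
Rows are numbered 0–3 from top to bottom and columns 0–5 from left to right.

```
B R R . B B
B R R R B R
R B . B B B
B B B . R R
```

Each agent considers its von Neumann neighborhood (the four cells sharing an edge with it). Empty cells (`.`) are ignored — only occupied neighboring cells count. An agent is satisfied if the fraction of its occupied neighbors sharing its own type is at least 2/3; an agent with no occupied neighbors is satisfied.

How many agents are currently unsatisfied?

14

Row 0: (0,0)B 1/2 not · (0,1)R 2/3 satisfied · (0,2)R 2/2 satisfied · (0,4)B 2/2 satisfied · (0,5)B 1/2 not
Row 1: (1,0)B 1/3 not · (1,1)R 2/4 not · (1,2)R 3/3 satisfied · (1,3)R 1/3 not · (1,4)B 2/4 not · (1,5)R 0/3 not
Row 2: (2,0)R 0/3 not · (2,1)B 1/3 not · (2,3)B 1/2 not · (2,4)B 3/4 satisfied · (2,5)B 1/3 not
Row 3: (3,0)B 1/2 not · (3,1)B 3/3 satisfied · (3,2)B 1/1 satisfied · (3,4)R 1/2 not · (3,5)R 1/2 not
Unsatisfied: (0,0), (0,5), (1,0), (1,1), (1,3), (1,4), (1,5), (2,0), (2,1), (2,3), (2,5), (3,0), (3,4), (3,5) — 14 in total.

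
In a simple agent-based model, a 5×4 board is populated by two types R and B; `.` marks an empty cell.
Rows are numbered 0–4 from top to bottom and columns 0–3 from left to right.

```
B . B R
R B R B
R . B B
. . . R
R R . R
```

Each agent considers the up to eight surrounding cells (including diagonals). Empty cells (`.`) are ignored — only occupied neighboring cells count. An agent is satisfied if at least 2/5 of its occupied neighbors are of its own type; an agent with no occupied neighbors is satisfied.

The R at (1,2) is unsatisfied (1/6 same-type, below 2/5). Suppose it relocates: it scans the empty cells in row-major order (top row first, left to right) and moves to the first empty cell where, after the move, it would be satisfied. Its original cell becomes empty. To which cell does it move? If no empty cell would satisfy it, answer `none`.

(2,1)

Vacating (1,2). Empty cells in order:
  (0,1): 1/4 same-type → still unsatisfied.
  (2,1): 2/4 same-type → satisfied — stop here.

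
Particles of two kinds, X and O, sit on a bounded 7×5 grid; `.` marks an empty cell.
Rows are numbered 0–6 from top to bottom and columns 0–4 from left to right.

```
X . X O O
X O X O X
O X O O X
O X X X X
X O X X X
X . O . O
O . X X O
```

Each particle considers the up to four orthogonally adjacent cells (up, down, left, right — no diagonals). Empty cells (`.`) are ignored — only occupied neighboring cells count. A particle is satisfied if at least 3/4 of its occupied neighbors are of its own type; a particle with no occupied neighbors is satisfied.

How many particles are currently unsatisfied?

Row 0: (0,0)X 1/1 satisfied · (0,2)X 1/2 not · (0,3)O 2/3 not · (0,4)O 1/2 not
Row 1: (1,0)X 1/3 not · (1,1)O 0/3 not · (1,2)X 1/4 not · (1,3)O 2/4 not · (1,4)X 1/3 not
Row 2: (2,0)O 1/3 not · (2,1)X 1/4 not · (2,2)O 1/4 not · (2,3)O 2/4 not · (2,4)X 2/3 not
Row 3: (3,0)O 1/3 not · (3,1)X 2/4 not · (3,2)X 3/4 satisfied · (3,3)X 3/4 satisfied · (3,4)X 3/3 satisfied
Row 4: (4,0)X 1/3 not · (4,1)O 0/3 not · (4,2)X 2/4 not · (4,3)X 3/3 satisfied · (4,4)X 2/3 not
Row 5: (5,0)X 1/2 not · (5,2)O 0/2 not · (5,4)O 1/2 not
Row 6: (6,0)O 0/1 not · (6,2)X 1/2 not · (6,3)X 1/2 not · (6,4)O 1/2 not
Unsatisfied: (0,2), (0,3), (0,4), (1,0), (1,1), (1,2), (1,3), (1,4), (2,0), (2,1), (2,2), (2,3), (2,4), (3,0), (3,1), (4,0), (4,1), (4,2), (4,4), (5,0), (5,2), (5,4), (6,0), (6,2), (6,3), (6,4) — 26 in total.

26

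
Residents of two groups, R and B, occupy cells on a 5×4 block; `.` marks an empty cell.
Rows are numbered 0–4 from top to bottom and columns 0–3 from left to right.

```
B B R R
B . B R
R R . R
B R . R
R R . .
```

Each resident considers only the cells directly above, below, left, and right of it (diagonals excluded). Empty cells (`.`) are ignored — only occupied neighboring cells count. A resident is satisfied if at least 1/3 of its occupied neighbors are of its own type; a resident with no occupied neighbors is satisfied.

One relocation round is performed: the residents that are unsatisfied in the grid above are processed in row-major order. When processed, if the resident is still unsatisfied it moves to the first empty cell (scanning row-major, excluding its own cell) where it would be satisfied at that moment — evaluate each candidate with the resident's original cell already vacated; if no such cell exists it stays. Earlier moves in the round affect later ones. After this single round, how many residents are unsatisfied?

Initially unsatisfied (in order): (1,2), (3,0).
  (1,2) → (1,1).
  (3,0) → (1,2).
Resulting grid:
B B R R
B B B R
R R . R
. R . R
R R . .
All satisfied now.

0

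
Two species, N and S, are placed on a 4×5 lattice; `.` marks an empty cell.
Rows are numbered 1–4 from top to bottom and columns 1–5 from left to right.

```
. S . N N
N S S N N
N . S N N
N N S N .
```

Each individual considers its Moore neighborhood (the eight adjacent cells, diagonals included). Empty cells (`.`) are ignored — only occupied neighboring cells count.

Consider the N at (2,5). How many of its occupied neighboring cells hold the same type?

Occupied neighbors of (2,5): (1,4)=N, (1,5)=N, (2,4)=N, (3,4)=N, (3,5)=N.
Same type (N): 5 of 5.

5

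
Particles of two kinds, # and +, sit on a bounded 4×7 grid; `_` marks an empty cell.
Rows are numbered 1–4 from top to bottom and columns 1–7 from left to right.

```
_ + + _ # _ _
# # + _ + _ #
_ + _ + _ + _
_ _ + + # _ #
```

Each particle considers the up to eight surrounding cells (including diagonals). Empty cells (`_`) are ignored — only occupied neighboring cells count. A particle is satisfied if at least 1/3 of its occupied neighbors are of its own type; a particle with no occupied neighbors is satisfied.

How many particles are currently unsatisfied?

6

(1,2)+ 2/4 satisfied
(1,3)+ 2/3 satisfied
(1,5)# 0/1 not
(2,1)# 1/3 satisfied
(2,2)# 1/5 not
(2,3)+ 4/5 satisfied
(2,5)+ 2/3 satisfied
(2,7)# 0/1 not
(3,2)+ 2/4 satisfied
(3,4)+ 4/5 satisfied
(3,6)+ 1/4 not
(4,3)+ 3/3 satisfied
(4,4)+ 2/3 satisfied
(4,5)# 0/3 not
(4,7)# 0/1 not
Unsatisfied: (1,5), (2,2), (2,7), (3,6), (4,5), (4,7) — 6 in total.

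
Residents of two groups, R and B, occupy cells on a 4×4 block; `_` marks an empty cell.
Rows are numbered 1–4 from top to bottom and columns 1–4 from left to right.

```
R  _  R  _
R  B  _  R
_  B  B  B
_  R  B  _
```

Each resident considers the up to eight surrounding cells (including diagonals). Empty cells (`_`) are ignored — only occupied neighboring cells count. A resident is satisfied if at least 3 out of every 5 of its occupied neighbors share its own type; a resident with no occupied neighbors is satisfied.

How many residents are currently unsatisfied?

(1,1)R 1/2 not
(1,3)R 1/2 not
(2,1)R 1/3 not
(2,2)B 2/5 not
(2,4)R 1/3 not
(3,2)B 3/5 satisfied
(3,3)B 4/6 satisfied
(3,4)B 2/3 satisfied
(4,2)R 0/3 not
(4,3)B 3/4 satisfied
Unsatisfied: (1,1), (1,3), (2,1), (2,2), (2,4), (4,2) — 6 in total.

6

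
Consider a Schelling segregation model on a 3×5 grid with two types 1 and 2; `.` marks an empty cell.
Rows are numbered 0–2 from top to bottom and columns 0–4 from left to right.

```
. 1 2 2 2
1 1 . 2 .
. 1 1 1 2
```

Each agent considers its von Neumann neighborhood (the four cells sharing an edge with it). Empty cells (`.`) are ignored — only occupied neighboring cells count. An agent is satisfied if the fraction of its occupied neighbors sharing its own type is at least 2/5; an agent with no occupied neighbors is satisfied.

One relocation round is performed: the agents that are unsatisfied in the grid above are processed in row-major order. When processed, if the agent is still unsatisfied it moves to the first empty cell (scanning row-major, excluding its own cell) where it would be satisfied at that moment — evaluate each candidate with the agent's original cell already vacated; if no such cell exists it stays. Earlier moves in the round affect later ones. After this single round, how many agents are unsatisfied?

0

Initially unsatisfied (in order): (2,3), (2,4).
  (2,3) → (0,0).
  (2,4): now satisfied by earlier moves; stays.
Resulting grid:
1 1 2 2 2
1 1 . 2 .
. 1 1 . 2
All satisfied now.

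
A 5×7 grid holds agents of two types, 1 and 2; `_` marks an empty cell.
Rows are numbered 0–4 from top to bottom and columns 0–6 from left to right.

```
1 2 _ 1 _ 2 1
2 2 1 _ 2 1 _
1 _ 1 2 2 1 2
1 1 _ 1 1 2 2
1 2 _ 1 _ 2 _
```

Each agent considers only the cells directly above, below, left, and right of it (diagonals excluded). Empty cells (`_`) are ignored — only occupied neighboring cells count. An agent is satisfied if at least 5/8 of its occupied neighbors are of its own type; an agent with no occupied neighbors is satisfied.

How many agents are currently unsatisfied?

19

(0,0)1 0/2 unhappy
(0,1)2 1/2 unhappy
(0,3)1 0/0 ok
(0,5)2 0/2 unhappy
(0,6)1 0/1 unhappy
(1,0)2 1/3 unhappy
(1,1)2 2/3 ok
(1,2)1 1/2 unhappy
(1,4)2 1/2 unhappy
(1,5)1 1/3 unhappy
(2,0)1 1/2 unhappy
(2,2)1 1/2 unhappy
(2,3)2 1/3 unhappy
(2,4)2 2/4 unhappy
(2,5)1 1/4 unhappy
(2,6)2 1/2 unhappy
(3,0)1 3/3 ok
(3,1)1 1/2 unhappy
(3,3)1 2/3 ok
(3,4)1 1/3 unhappy
(3,5)2 2/4 unhappy
(3,6)2 2/2 ok
(4,0)1 1/2 unhappy
(4,1)2 0/2 unhappy
(4,3)1 1/1 ok
(4,5)2 1/1 ok
Unsatisfied: (0,0), (0,1), (0,5), (0,6), (1,0), (1,2), (1,4), (1,5), (2,0), (2,2), (2,3), (2,4), (2,5), (2,6), (3,1), (3,4), (3,5), (4,0), (4,1) — 19 in total.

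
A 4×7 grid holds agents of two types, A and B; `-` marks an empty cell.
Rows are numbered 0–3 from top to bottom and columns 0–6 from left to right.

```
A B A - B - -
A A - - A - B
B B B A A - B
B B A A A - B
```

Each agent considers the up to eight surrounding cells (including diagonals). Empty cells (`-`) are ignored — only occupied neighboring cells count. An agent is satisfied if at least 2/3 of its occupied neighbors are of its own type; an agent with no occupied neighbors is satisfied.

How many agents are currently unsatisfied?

(0,0)A 2/3 satisfied
(0,1)B 0/4 not
(0,2)A 1/2 not
(0,4)B 0/1 not
(1,0)A 2/5 not
(1,1)A 3/7 not
(1,4)A 2/3 satisfied
(1,6)B 1/1 satisfied
(2,0)B 3/5 not
(2,1)B 4/7 not
(2,2)B 2/6 not
(2,3)A 5/6 satisfied
(2,4)A 4/4 satisfied
(2,6)B 2/2 satisfied
(3,0)B 3/3 satisfied
(3,1)B 4/5 satisfied
(3,2)A 2/5 not
(3,3)A 4/5 satisfied
(3,4)A 3/3 satisfied
(3,6)B 1/1 satisfied
Unsatisfied: (0,1), (0,2), (0,4), (1,0), (1,1), (2,0), (2,1), (2,2), (3,2) — 9 in total.

9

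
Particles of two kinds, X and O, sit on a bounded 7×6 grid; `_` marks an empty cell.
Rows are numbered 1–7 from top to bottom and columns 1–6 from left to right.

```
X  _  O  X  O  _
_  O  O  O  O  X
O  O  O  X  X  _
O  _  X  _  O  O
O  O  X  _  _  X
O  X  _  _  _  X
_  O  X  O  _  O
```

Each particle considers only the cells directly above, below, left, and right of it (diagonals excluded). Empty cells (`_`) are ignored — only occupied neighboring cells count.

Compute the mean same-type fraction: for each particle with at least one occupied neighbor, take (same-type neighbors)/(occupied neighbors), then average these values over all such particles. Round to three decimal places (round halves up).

0.464

Row 1: (1,1)X — no occupied neighbors · (1,3)O 1/2 · (1,4)X 0/3 · (1,5)O 1/2
Row 2: (2,2)O 2/2 · (2,3)O 4/4 · (2,4)O 2/4 · (2,5)O 2/4 · (2,6)X 0/1
Row 3: (3,1)O 2/2 · (3,2)O 3/3 · (3,3)O 2/4 · (3,4)X 1/3 · (3,5)X 1/3
Row 4: (4,1)O 2/2 · (4,3)X 1/2 · (4,5)O 1/2 · (4,6)O 1/2
Row 5: (5,1)O 3/3 · (5,2)O 1/3 · (5,3)X 1/2 · (5,6)X 1/2
Row 6: (6,1)O 1/2 · (6,2)X 0/3 · (6,6)X 1/2
Row 7: (7,2)O 0/2 · (7,3)X 0/2 · (7,4)O 0/1 · (7,6)O 0/1
Sum over 28 particles: 1/2 + 0/3 + 1/2 + 2/2 + 4/4 + 2/4 + 2/4 + 0/1 + 2/2 + 3/3 + 2/4 + 1/3 + 1/3 + 2/2 + 1/2 + 1/2 + 1/2 + 3/3 + 1/3 + 1/2 + 1/2 + 1/2 + 0/3 + 1/2 + 0/2 + 0/2 + 0/1 + 0/1 = 13; mean = 13 ÷ 28 = 13/28 = 0.464285… → 0.464.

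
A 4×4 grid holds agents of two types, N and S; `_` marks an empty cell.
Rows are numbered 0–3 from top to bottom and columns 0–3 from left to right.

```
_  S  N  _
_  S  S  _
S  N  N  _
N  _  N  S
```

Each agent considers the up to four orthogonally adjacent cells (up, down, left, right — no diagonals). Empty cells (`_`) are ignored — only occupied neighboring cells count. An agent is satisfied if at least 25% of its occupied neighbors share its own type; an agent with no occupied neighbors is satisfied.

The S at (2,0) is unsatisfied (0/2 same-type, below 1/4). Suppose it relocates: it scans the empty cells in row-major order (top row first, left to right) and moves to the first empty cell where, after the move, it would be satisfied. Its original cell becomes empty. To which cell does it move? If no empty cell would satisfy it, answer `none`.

Vacating (2,0). Empty cells in order:
  (0,0): 1/1 same-type → satisfied — stop here.

(0,0)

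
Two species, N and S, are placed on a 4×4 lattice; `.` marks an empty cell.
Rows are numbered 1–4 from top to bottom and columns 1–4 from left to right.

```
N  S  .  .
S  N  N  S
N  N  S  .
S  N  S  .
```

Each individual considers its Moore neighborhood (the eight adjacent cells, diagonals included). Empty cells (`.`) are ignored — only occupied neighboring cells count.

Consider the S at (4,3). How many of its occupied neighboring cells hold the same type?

1

Occupied neighbors of (4,3): (3,2)=N, (3,3)=S, (4,2)=N.
Same type (S): 1 of 3.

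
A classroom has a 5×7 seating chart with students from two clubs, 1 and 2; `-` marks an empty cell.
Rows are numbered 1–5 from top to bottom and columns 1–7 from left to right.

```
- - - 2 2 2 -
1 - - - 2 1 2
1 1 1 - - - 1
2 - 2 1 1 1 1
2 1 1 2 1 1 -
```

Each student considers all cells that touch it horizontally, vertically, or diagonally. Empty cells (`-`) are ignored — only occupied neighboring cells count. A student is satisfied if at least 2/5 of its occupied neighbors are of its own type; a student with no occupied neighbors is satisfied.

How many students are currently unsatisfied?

Row 1: (1,4)2 2/2 ✓ · (1,5)2 3/4 ✓ · (1,6)2 3/4 ✓
Row 2: (2,1)1 2/2 ✓ · (2,5)2 3/4 ✓ · (2,6)1 1/5 ✗ · (2,7)2 1/3 ✗
Row 3: (3,1)1 2/3 ✓ · (3,2)1 3/5 ✓ · (3,3)1 2/3 ✓ · (3,7)1 3/4 ✓
Row 4: (4,1)2 1/4 ✗ · (4,3)2 1/6 ✗ · (4,4)1 4/6 ✓ · (4,5)1 4/5 ✓ · (4,6)1 5/5 ✓ · (4,7)1 3/3 ✓
Row 5: (5,1)2 1/2 ✓ · (5,2)1 1/4 ✗ · (5,3)1 2/4 ✓ · (5,4)2 1/5 ✗ · (5,5)1 4/5 ✓ · (5,6)1 4/4 ✓
Unsatisfied: (2,6), (2,7), (4,1), (4,3), (5,2), (5,4) — 6 in total.

6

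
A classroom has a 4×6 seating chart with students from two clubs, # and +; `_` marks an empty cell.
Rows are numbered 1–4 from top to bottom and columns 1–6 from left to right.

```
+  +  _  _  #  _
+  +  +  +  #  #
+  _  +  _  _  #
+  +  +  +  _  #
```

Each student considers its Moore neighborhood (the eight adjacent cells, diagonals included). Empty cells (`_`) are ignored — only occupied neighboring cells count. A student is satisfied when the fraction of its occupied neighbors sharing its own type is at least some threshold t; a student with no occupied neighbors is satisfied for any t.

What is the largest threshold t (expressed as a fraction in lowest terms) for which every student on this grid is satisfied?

1/2

Row 1: (1,1)+ 3/3 · (1,2)+ 4/4 · (1,5)# 2/3
Row 2: (2,1)+ 4/4 · (2,2)+ 6/6 · (2,3)+ 4/4 · (2,4)+ 2/4 · (2,5)# 3/4 · (2,6)# 3/3
Row 3: (3,1)+ 4/4 · (3,3)+ 6/6 · (3,6)# 3/3
Row 4: (4,1)+ 2/2 · (4,2)+ 4/4 · (4,3)+ 3/3 · (4,4)+ 2/2 · (4,6)# 1/1
The smallest same-type fraction is 2/4 at (2,4), which reduces to 1/2. Any threshold above that leaves this student unsatisfied.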